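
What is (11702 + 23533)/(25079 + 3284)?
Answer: 35235/28363 ≈ 1.2423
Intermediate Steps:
(11702 + 23533)/(25079 + 3284) = 35235/28363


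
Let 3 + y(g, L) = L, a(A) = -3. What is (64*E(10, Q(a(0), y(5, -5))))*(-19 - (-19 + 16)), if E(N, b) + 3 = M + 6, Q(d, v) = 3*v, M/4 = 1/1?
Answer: -7168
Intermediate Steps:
M = 4 (M = 4/1 = 4*1 = 4)
y(g, L) = -3 + L
E(N, b) = 7 (E(N, b) = -3 + (4 + 6) = -3 + 10 = 7)
(64*E(10, Q(a(0), y(5, -5))))*(-19 - (-19 + 16)) = (64*7)*(-19 - (-19 + 16)) = 448*(-19 - 1*(-3)) = 448*(-19 + 3) = 448*(-16) = -7168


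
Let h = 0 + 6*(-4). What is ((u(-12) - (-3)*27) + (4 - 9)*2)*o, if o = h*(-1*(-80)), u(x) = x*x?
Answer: -412800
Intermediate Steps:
h = -24 (h = 0 - 24 = -24)
u(x) = x**2
o = -1920 (o = -(-24)*(-80) = -24*80 = -1920)
((u(-12) - (-3)*27) + (4 - 9)*2)*o = (((-12)**2 - (-3)*27) + (4 - 9)*2)*(-1920) = ((144 - 1*(-81)) - 5*2)*(-1920) = ((144 + 81) - 10)*(-1920) = (225 - 10)*(-1920) = 215*(-1920) = -412800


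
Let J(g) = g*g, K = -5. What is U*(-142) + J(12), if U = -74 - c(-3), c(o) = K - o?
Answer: 10368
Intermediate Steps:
c(o) = -5 - o
J(g) = g²
U = -72 (U = -74 - (-5 - 1*(-3)) = -74 - (-5 + 3) = -74 - 1*(-2) = -74 + 2 = -72)
U*(-142) + J(12) = -72*(-142) + 12² = 10224 + 144 = 10368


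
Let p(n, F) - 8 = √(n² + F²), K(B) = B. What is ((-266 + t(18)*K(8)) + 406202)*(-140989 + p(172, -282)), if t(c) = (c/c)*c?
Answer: -57249564480 + 812160*√27277 ≈ -5.7115e+10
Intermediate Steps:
t(c) = c (t(c) = 1*c = c)
p(n, F) = 8 + √(F² + n²) (p(n, F) = 8 + √(n² + F²) = 8 + √(F² + n²))
((-266 + t(18)*K(8)) + 406202)*(-140989 + p(172, -282)) = ((-266 + 18*8) + 406202)*(-140989 + (8 + √((-282)² + 172²))) = ((-266 + 144) + 406202)*(-140989 + (8 + √(79524 + 29584))) = (-122 + 406202)*(-140989 + (8 + √109108)) = 406080*(-140989 + (8 + 2*√27277)) = 406080*(-140981 + 2*√27277) = -57249564480 + 812160*√27277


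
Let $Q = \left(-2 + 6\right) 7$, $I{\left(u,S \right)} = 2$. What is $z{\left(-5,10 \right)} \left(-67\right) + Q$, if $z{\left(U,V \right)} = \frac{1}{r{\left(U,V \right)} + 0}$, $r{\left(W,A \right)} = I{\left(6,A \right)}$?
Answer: $- \frac{11}{2} \approx -5.5$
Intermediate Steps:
$r{\left(W,A \right)} = 2$
$z{\left(U,V \right)} = \frac{1}{2}$ ($z{\left(U,V \right)} = \frac{1}{2 + 0} = \frac{1}{2}$)
$Q = 28$ ($Q = 4 \cdot 7 = 28$)
$z{\left(-5,10 \right)} \left(-67\right) + Q = \frac{1}{2} \left(-67\right) + 28 = - \frac{67}{2} + 28 = - \frac{11}{2}$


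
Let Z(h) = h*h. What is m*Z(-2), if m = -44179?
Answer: -176716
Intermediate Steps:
Z(h) = h**2
m*Z(-2) = -44179*(-2)**2 = -44179*4 = -176716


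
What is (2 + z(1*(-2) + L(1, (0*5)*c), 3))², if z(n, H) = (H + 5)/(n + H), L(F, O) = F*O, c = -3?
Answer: 100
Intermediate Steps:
z(n, H) = (5 + H)/(H + n)
(2 + z(1*(-2) + L(1, (0*5)*c), 3))² = (2 + (5 + 3)/(3 + (1*(-2) + 1*((0*5)*(-3)))))² = (2 + 8/(3 + (-2 + 1*(0*(-3)))))² = (2 + 8/(3 + (-2 + 1*0)))² = (2 + 8/(3 + (-2 + 0)))² = (2 + 8/(3 - 2))² = (2 + 8/1)² = (2 + 1*8)² = (2 + 8)² = 10² = 100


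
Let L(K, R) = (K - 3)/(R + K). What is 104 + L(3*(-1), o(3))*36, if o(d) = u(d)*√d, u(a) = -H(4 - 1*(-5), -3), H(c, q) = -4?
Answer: 1136/13 - 288*√3/13 ≈ 49.013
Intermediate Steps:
u(a) = 4 (u(a) = -1*(-4) = 4)
o(d) = 4*√d
L(K, R) = (-3 + K)/(K + R)
104 + L(3*(-1), o(3))*36 = 104 + ((-3 + 3*(-1))/(3*(-1) + 4*√3))*36 = 104 + ((-3 - 3)/(-3 + 4*√3))*36 = 104 + (-6/(-3 + 4*√3))*36 = 104 - 6/(-3 + 4*√3)*36 = 104 - 216/(-3 + 4*√3)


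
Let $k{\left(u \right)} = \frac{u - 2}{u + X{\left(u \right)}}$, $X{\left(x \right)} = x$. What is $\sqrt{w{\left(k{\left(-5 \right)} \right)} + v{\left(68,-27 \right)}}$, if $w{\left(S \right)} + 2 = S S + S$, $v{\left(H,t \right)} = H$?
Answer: $\frac{\sqrt{6719}}{10} \approx 8.1969$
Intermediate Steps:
$k{\left(u \right)} = \frac{-2 + u}{2 u}$ ($k{\left(u \right)} = \frac{u - 2}{u + u} = \frac{-2 + u}{2 u}$)
$w{\left(S \right)} = -2 + S + S^{2}$ ($w{\left(S \right)} = -2 + \left(S S + S\right) = -2 + \left(S^{2} + S\right) = -2 + \left(S + S^{2}\right) = -2 + S + S^{2}$)
$\sqrt{w{\left(k{\left(-5 \right)} \right)} + v{\left(68,-27 \right)}} = \sqrt{\left(-2 + \frac{-2 - 5}{2 \left(-5\right)} + \left(\frac{-2 - 5}{2 \left(-5\right)}\right)^{2}\right) + 68} = \sqrt{\left(-2 + \frac{1}{2} \left(- \frac{1}{5}\right) \left(-7\right) + \left(\frac{1}{2} \left(- \frac{1}{5}\right) \left(-7\right)\right)^{2}\right) + 68} = \sqrt{\left(-2 + \frac{7}{10} + \left(\frac{7}{10}\right)^{2}\right) + 68} = \sqrt{\left(-2 + \frac{7}{10} + \frac{49}{100}\right) + 68} = \sqrt{- \frac{81}{100} + 68} = \sqrt{\frac{6719}{100}} = \frac{\sqrt{6719}}{10}$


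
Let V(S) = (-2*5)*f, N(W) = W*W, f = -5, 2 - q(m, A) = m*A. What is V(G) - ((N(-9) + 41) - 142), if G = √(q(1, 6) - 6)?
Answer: 70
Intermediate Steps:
q(m, A) = 2 - A*m (q(m, A) = 2 - m*A = 2 - A*m)
N(W) = W²
G = I*√10 (G = √((2 - 1*6*1) - 6) = √((2 - 6) - 6) = √(-4 - 6) = √(-10) = I*√10 ≈ 3.1623*I)
V(S) = 50 (V(S) = -2*5*(-5) = -10*(-5) = 50)
V(G) - ((N(-9) + 41) - 142) = 50 - (((-9)² + 41) - 142) = 50 - ((81 + 41) - 142) = 50 - (122 - 142) = 50 - 1*(-20) = 50 + 20 = 70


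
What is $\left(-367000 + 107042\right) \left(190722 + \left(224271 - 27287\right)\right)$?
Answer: $-100787276348$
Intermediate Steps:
$\left(-367000 + 107042\right) \left(190722 + \left(224271 - 27287\right)\right) = - 259958 \left(190722 + \left(224271 - 27287\right)\right) = - 259958 \left(190722 + 196984\right) = \left(-259958\right) 387706 = -100787276348$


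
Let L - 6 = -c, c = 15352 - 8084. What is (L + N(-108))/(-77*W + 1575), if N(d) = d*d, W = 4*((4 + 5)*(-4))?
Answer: 4402/12663 ≈ 0.34763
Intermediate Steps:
c = 7268
W = -144 (W = 4*(9*(-4)) = 4*(-36) = -144)
N(d) = d²
L = -7262 (L = 6 - 1*7268 = 6 - 7268 = -7262)
(L + N(-108))/(-77*W + 1575) = (-7262 + (-108)²)/(-77*(-144) + 1575) = (-7262 + 11664)/(11088 + 1575) = 4402/12663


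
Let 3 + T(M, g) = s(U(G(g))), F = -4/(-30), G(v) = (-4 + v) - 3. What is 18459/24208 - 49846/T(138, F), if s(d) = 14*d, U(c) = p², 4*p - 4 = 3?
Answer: -9647487323/7722352 ≈ -1249.3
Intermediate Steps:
p = 7/4 (p = 1 + (¼)*3 = 1 + ¾ = 7/4 ≈ 1.7500)
G(v) = -7 + v
U(c) = 49/16 (U(c) = (7/4)² = 49/16)
F = 2/15 (F = -4*(-1/30) = 2/15 ≈ 0.13333)
T(M, g) = 319/8 (T(M, g) = -3 + 14*(49/16) = -3 + 343/8 = 319/8)
18459/24208 - 49846/T(138, F) = 18459/24208 - 49846/319/8 = 18459*(1/24208) - 49846*8/319 = 18459/24208 - 398768/319 = -9647487323/7722352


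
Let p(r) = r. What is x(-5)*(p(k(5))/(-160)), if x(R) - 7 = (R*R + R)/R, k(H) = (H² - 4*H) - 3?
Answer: -3/80 ≈ -0.037500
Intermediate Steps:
k(H) = -3 + H² - 4*H
x(R) = 7 + (R + R²)/R (x(R) = 7 + (R*R + R)/R = 7 + (R² + R)/R = 7 + (R + R²)/R)
x(-5)*(p(k(5))/(-160)) = (8 - 5)*((-3 + 5² - 4*5)/(-160)) = 3*((-3 + 25 - 20)*(-1/160)) = 3*(2*(-1/160)) = 3*(-1/80) = -3/80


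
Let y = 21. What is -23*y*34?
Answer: -16422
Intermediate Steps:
-23*y*34 = -23*21*34 = -483*34 = -16422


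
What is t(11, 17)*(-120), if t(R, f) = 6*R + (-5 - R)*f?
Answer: 24720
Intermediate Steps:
t(R, f) = 6*R + f*(-5 - R)
t(11, 17)*(-120) = (-5*17 + 6*11 - 1*11*17)*(-120) = (-85 + 66 - 187)*(-120) = -206*(-120) = 24720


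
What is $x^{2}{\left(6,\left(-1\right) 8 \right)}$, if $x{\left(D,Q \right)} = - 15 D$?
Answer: $8100$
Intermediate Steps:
$x^{2}{\left(6,\left(-1\right) 8 \right)} = \left(\left(-15\right) 6\right)^{2} = \left(-90\right)^{2} = 8100$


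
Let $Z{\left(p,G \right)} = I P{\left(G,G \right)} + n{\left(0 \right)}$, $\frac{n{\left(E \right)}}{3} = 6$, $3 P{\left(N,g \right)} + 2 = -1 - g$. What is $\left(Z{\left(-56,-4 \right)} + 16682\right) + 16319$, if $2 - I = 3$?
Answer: $\frac{99056}{3} \approx 33019.0$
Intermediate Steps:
$P{\left(N,g \right)} = -1 - \frac{g}{3}$ ($P{\left(N,g \right)} = - \frac{2}{3} + \frac{-1 - g}{3} = - \frac{2}{3} - \left(\frac{1}{3} + \frac{g}{3}\right) = -1 - \frac{g}{3}$)
$n{\left(E \right)} = 18$ ($n{\left(E \right)} = 3 \cdot 6 = 18$)
$I = -1$ ($I = 2 - 3 = -1$)
$Z{\left(p,G \right)} = 19 + \frac{G}{3}$ ($Z{\left(p,G \right)} = - (-1 - \frac{G}{3}) + 18 = \left(1 + \frac{G}{3}\right) + 18 = 19 + \frac{G}{3}$)
$\left(Z{\left(-56,-4 \right)} + 16682\right) + 16319 = \left(\left(19 + \frac{1}{3} \left(-4\right)\right) + 16682\right) + 16319 = \left(\left(19 - \frac{4}{3}\right) + 16682\right) + 16319 = \left(\frac{53}{3} + 16682\right) + 16319 = \frac{50099}{3} + 16319 = \frac{99056}{3}$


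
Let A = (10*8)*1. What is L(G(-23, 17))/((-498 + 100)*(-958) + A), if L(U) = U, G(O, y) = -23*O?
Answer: 529/381364 ≈ 0.0013871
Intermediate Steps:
A = 80 (A = 80*1 = 80)
L(G(-23, 17))/((-498 + 100)*(-958) + A) = (-23*(-23))/((-498 + 100)*(-958) + 80) = 529/(-398*(-958) + 80) = 529/(381284 + 80) = 529/381364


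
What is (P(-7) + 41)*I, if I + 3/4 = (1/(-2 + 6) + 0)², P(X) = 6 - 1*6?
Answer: -451/16 ≈ -28.188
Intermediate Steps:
P(X) = 0 (P(X) = 6 - 6 = 0)
I = -11/16 (I = -¾ + (1/(-2 + 6) + 0)² = -¾ + (1/4 + 0)² = -¾ + (¼ + 0)² = -¾ + (¼)² = -¾ + 1/16 = -11/16 ≈ -0.68750)
(P(-7) + 41)*I = (0 + 41)*(-11/16) = 41*(-11/16) = -451/16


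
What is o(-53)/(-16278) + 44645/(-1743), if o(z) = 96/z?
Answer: -6419432017/250624227 ≈ -25.614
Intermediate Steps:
o(-53)/(-16278) + 44645/(-1743) = (96/(-53))/(-16278) + 44645/(-1743) = (96*(-1/53))*(-1/16278) + 44645*(-1/1743) = -96/53*(-1/16278) - 44645/1743 = 16/143789 - 44645/1743 = -6419432017/250624227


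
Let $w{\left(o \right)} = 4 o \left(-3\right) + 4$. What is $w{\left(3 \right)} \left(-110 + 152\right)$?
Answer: $-1344$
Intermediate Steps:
$w{\left(o \right)} = 4 - 12 o$ ($w{\left(o \right)} = - 12 o + 4 = 4 - 12 o$)
$w{\left(3 \right)} \left(-110 + 152\right) = \left(4 - 36\right) \left(-110 + 152\right) = \left(4 - 36\right) 42 = \left(-32\right) 42 = -1344$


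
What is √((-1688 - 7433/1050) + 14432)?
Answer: 11*√4642134/210 ≈ 112.86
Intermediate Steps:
√((-1688 - 7433/1050) + 14432) = √(-1779833/1050 + 14432) = √(13373767/1050) = 11*√4642134/210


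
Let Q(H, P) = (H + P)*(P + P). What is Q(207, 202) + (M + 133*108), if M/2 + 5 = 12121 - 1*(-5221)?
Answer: 214274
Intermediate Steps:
Q(H, P) = 2*P*(H + P) (Q(H, P) = (H + P)*(2*P) = 2*P*(H + P))
M = 34674 (M = -10 + 2*(12121 - 1*(-5221)) = -10 + 2*(12121 + 5221) = -10 + 2*17342 = -10 + 34684 = 34674)
Q(207, 202) + (M + 133*108) = 2*202*(207 + 202) + (34674 + 133*108) = 2*202*409 + (34674 + 14364) = 165236 + 49038 = 214274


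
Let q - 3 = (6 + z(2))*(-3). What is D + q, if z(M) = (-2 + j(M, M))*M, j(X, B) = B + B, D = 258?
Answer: 231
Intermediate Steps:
j(X, B) = 2*B
z(M) = M*(-2 + 2*M) (z(M) = (-2 + 2*M)*M = M*(-2 + 2*M))
q = -27 (q = 3 + (6 + 2*2*(-1 + 2))*(-3) = 3 + (6 + 2*2*1)*(-3) = 3 + (6 + 4)*(-3) = 3 + 10*(-3) = 3 - 30 = -27)
D + q = 258 - 27 = 231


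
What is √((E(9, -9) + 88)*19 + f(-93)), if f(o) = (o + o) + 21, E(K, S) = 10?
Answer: √1697 ≈ 41.195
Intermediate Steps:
f(o) = 21 + 2*o (f(o) = 2*o + 21 = 21 + 2*o)
√((E(9, -9) + 88)*19 + f(-93)) = √((10 + 88)*19 + (21 + 2*(-93))) = √(98*19 + (21 - 186)) = √(1862 - 165) = √1697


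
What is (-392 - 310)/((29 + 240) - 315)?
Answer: 351/23 ≈ 15.261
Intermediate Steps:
(-392 - 310)/((29 + 240) - 315) = -702/(269 - 315) = -702/(-46) = -702*(-1/46) = 351/23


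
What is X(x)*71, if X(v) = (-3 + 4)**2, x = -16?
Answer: 71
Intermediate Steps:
X(v) = 1 (X(v) = 1**2 = 1)
X(x)*71 = 1*71 = 71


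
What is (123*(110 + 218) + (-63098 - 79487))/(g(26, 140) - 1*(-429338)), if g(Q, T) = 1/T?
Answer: -14313740/60107321 ≈ -0.23814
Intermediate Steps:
(123*(110 + 218) + (-63098 - 79487))/(g(26, 140) - 1*(-429338)) = (123*(110 + 218) + (-63098 - 79487))/(1/140 - 1*(-429338)) = (123*328 - 142585)/(1/140 + 429338) = (40344 - 142585)/(60107321/140) = -102241*140/60107321 = -14313740/60107321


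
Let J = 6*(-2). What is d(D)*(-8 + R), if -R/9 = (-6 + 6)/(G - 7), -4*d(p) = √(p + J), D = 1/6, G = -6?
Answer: I*√426/3 ≈ 6.8799*I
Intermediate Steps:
J = -12
D = ⅙ ≈ 0.16667
d(p) = -√(-12 + p)/4 (d(p) = -√(p - 12)/4 = -√(-12 + p)/4)
R = 0 (R = -9*(-6 + 6)/(-6 - 7) = -0/(-13) = -0*(-1)/13 = -9*0 = 0)
d(D)*(-8 + R) = (-√(-12 + ⅙)/4)*(-8 + 0) = -I*√426/24*(-8) = I*√426/3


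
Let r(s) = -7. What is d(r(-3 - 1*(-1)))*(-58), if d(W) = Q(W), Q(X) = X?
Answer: 406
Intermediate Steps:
d(W) = W
d(r(-3 - 1*(-1)))*(-58) = -7*(-58) = 406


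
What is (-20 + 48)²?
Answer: 784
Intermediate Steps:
(-20 + 48)² = 28² = 784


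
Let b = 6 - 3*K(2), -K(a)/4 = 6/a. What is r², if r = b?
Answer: 1764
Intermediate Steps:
K(a) = -24/a
b = 42 (b = 6 - (-72)/2 = 6 - 3*(-12) = 6 + 36 = 42)
r = 42
r² = 42² = 1764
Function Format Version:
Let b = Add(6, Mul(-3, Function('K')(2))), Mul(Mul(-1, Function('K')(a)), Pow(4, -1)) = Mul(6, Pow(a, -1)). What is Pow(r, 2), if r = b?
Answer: 1764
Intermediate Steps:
Function('K')(a) = Mul(-24, Pow(a, -1)) (Function('K')(a) = Mul(-4, Mul(6, Pow(a, -1))) = Mul(-24, Pow(a, -1)))
b = 42 (b = Add(6, Mul(-3, Mul(-24, Pow(2, -1)))) = Add(6, Mul(-3, Mul(-24, Rational(1, 2)))) = Add(6, Mul(-3, -12)) = Add(6, 36) = 42)
r = 42
Pow(r, 2) = Pow(42, 2) = 1764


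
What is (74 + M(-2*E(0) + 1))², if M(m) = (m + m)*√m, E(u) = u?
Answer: 5776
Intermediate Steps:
M(m) = 2*m^(3/2) (M(m) = (2*m)*√m = 2*m^(3/2))
(74 + M(-2*E(0) + 1))² = (74 + 2*(-2*0 + 1)^(3/2))² = (74 + 2*(0 + 1)^(3/2))² = (74 + 2*1^(3/2))² = (74 + 2*1)² = (74 + 2)² = 76² = 5776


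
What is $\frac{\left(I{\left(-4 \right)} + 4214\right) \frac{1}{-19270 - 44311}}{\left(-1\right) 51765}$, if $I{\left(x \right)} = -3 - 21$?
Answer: $\frac{838}{658254093} \approx 1.2731 \cdot 10^{-6}$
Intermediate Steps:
$I{\left(x \right)} = -24$ ($I{\left(x \right)} = -3 - 21 = -24$)
$\frac{\left(I{\left(-4 \right)} + 4214\right) \frac{1}{-19270 - 44311}}{\left(-1\right) 51765} = \frac{\left(-24 + 4214\right) \frac{1}{-19270 - 44311}}{\left(-1\right) 51765} = \frac{4190 \frac{1}{-63581}}{-51765} = 4190 \left(- \frac{1}{63581}\right) \left(- \frac{1}{51765}\right) = \left(- \frac{4190}{63581}\right) \left(- \frac{1}{51765}\right) = \frac{838}{658254093}$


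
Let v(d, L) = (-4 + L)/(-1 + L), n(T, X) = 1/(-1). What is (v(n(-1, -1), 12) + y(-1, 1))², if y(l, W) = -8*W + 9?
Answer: 361/121 ≈ 2.9835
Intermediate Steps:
n(T, X) = -1
y(l, W) = 9 - 8*W
v(d, L) = (-4 + L)/(-1 + L)
(v(n(-1, -1), 12) + y(-1, 1))² = ((-4 + 12)/(-1 + 12) + (9 - 8*1))² = (8/11 + (9 - 8))² = ((1/11)*8 + 1)² = (8/11 + 1)² = (19/11)² = 361/121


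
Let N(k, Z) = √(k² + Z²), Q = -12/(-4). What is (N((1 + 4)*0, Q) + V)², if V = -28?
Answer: 625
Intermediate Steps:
Q = 3 (Q = -12*(-¼) = 3)
N(k, Z) = √(Z² + k²)
(N((1 + 4)*0, Q) + V)² = (√(3² + ((1 + 4)*0)²) - 28)² = (√(9 + (5*0)²) - 28)² = (√(9 + 0²) - 28)² = (√(9 + 0) - 28)² = (√9 - 28)² = (3 - 28)² = (-25)² = 625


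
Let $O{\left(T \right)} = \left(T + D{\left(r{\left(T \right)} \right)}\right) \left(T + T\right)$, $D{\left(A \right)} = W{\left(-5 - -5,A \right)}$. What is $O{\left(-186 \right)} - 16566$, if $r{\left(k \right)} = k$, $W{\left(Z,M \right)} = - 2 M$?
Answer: $-85758$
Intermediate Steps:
$D{\left(A \right)} = - 2 A$
$O{\left(T \right)} = - 2 T^{2}$ ($O{\left(T \right)} = \left(T - 2 T\right) \left(T + T\right) = - T 2 T = - 2 T^{2}$)
$O{\left(-186 \right)} - 16566 = - 2 \left(-186\right)^{2} - 16566 = \left(-2\right) 34596 - 16566 = -69192 - 16566 = -85758$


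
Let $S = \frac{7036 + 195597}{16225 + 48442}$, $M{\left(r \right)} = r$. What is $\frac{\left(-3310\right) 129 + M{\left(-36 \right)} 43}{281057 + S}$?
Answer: $- \frac{13856133423}{9087657826} \approx -1.5247$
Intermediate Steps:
$S = \frac{202633}{64667} \approx 3.1335$
$\frac{\left(-3310\right) 129 + M{\left(-36 \right)} 43}{281057 + S} = \frac{\left(-3310\right) 129 - 1548}{281057 + \frac{202633}{64667}} = \frac{-426990 - 1548}{\frac{18175315652}{64667}} = \left(-428538\right) \frac{64667}{18175315652} = - \frac{13856133423}{9087657826}$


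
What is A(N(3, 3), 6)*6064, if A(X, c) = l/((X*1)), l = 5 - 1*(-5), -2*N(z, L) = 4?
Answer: -30320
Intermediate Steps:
N(z, L) = -2 (N(z, L) = -1/2*4 = -2)
l = 10 (l = 5 + 5 = 10)
A(X, c) = 10/X (A(X, c) = 10/((X*1)) = 10/X)
A(N(3, 3), 6)*6064 = (10/(-2))*6064 = (10*(-1/2))*6064 = -5*6064 = -30320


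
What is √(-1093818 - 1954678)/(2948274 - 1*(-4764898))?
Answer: I*√190531/1928293 ≈ 0.00022637*I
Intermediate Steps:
√(-1093818 - 1954678)/(2948274 - 1*(-4764898)) = √(-3048496)/(2948274 + 4764898) = (4*I*√190531)/7713172 = (4*I*√190531)*(1/7713172) = I*√190531/1928293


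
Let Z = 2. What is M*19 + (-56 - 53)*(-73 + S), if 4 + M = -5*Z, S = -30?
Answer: 10961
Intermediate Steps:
M = -14 (M = -4 - 5*2 = -4 - 10 = -14)
M*19 + (-56 - 53)*(-73 + S) = -14*19 + (-56 - 53)*(-73 - 30) = -266 - 109*(-103) = -266 + 11227 = 10961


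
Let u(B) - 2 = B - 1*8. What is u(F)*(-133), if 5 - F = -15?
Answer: -1862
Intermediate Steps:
F = 20 (F = 5 - 1*(-15) = 5 + 15 = 20)
u(B) = -6 + B (u(B) = 2 + (B - 1*8) = 2 + (B - 8) = 2 + (-8 + B) = -6 + B)
u(F)*(-133) = (-6 + 20)*(-133) = 14*(-133) = -1862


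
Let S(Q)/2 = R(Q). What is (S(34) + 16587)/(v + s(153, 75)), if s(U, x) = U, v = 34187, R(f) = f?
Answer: 3331/6868 ≈ 0.48500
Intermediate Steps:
S(Q) = 2*Q
(S(34) + 16587)/(v + s(153, 75)) = (2*34 + 16587)/(34187 + 153) = (68 + 16587)/34340 = 16655*(1/34340) = 3331/6868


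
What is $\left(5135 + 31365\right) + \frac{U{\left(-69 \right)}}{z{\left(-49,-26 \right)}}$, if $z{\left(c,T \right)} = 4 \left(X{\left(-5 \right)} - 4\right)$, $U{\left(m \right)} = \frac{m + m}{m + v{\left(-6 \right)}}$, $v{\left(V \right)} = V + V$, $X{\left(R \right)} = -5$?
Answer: $\frac{17738977}{486} \approx 36500.0$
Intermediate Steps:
$v{\left(V \right)} = 2 V$
$U{\left(m \right)} = \frac{2 m}{-12 + m}$ ($U{\left(m \right)} = \frac{m + m}{m + 2 \left(-6\right)} = \frac{2 m}{m - 12} = \frac{2 m}{-12 + m}$)
$z{\left(c,T \right)} = -36$ ($z{\left(c,T \right)} = 4 \left(-5 - 4\right) = 4 \left(-9\right) = -36$)
$\left(5135 + 31365\right) + \frac{U{\left(-69 \right)}}{z{\left(-49,-26 \right)}} = \left(5135 + 31365\right) + \frac{2 \left(-69\right) \frac{1}{-12 - 69}}{-36} = 36500 + 2 \left(-69\right) \frac{1}{-81} \left(- \frac{1}{36}\right) = 36500 + 2 \left(-69\right) \left(- \frac{1}{81}\right) \left(- \frac{1}{36}\right) = 36500 + \frac{46}{27} \left(- \frac{1}{36}\right) = 36500 - \frac{23}{486} = \frac{17738977}{486}$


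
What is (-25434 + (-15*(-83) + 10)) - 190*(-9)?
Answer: -22469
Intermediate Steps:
(-25434 + (-15*(-83) + 10)) - 190*(-9) = (-25434 + (1245 + 10)) + 1710 = (-25434 + 1255) + 1710 = -24179 + 1710 = -22469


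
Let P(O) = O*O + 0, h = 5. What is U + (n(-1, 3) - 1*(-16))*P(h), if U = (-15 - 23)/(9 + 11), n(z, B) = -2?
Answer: 3481/10 ≈ 348.10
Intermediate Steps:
U = -19/10 (U = -38/20 = -38*1/20 = -19/10 ≈ -1.9000)
P(O) = O**2 (P(O) = O**2 + 0 = O**2)
U + (n(-1, 3) - 1*(-16))*P(h) = -19/10 + (-2 - 1*(-16))*5**2 = -19/10 + (-2 + 16)*25 = -19/10 + 14*25 = -19/10 + 350 = 3481/10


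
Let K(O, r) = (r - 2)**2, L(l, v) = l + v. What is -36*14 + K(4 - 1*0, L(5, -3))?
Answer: -504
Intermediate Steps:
K(O, r) = (-2 + r)**2
-36*14 + K(4 - 1*0, L(5, -3)) = -36*14 + (-2 + (5 - 3))**2 = -504 + (-2 + 2)**2 = -504 + 0**2 = -504 + 0 = -504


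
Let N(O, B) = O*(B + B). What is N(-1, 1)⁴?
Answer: 16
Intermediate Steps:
N(O, B) = 2*B*O (N(O, B) = O*(2*B) = 2*B*O)
N(-1, 1)⁴ = (2*1*(-1))⁴ = (-2)⁴ = 16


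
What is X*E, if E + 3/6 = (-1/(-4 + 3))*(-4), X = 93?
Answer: -837/2 ≈ -418.50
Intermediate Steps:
E = -9/2 (E = -½ + (-1/(-4 + 3))*(-4) = -½ + (-1/(-1))*(-4) = -½ - 1*(-1)*(-4) = -½ + 1*(-4) = -½ - 4 = -9/2 ≈ -4.5000)
X*E = 93*(-9/2) = -837/2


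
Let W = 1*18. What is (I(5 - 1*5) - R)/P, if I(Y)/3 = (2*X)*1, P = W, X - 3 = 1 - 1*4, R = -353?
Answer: 353/18 ≈ 19.611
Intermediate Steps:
X = 0 (X = 3 + (1 - 1*4) = 3 + (1 - 4) = 3 - 3 = 0)
W = 18
P = 18
I(Y) = 0 (I(Y) = 3*((2*0)*1) = 3*(0*1) = 3*0 = 0)
(I(5 - 1*5) - R)/P = (0 - 1*(-353))/18 = (0 + 353)*(1/18) = 353*(1/18) = 353/18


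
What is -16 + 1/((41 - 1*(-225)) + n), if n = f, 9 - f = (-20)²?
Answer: -2001/125 ≈ -16.008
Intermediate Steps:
f = -391 (f = 9 - 1*(-20)² = 9 - 1*400 = 9 - 400 = -391)
n = -391
-16 + 1/((41 - 1*(-225)) + n) = -16 + 1/((41 - 1*(-225)) - 391) = -16 + 1/((41 + 225) - 391) = -16 + 1/(266 - 391) = -16 + 1/(-125) = -16 - 1/125 = -2001/125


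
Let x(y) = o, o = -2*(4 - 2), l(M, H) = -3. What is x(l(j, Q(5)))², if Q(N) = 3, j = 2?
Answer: 16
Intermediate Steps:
o = -4 (o = -2*2 = -4)
x(y) = -4
x(l(j, Q(5)))² = (-4)² = 16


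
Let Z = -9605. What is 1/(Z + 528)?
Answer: -1/9077 ≈ -0.00011017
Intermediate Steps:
1/(Z + 528) = 1/(-9605 + 528) = 1/(-9077) = -1/9077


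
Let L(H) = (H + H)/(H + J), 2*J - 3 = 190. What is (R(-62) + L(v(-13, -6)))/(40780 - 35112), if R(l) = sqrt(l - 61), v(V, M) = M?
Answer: -6/256477 + I*sqrt(123)/5668 ≈ -2.3394e-5 + 0.0019567*I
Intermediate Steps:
J = 193/2 (J = 3/2 + (1/2)*190 = 3/2 + 95 = 193/2 ≈ 96.500)
R(l) = sqrt(-61 + l)
L(H) = 2*H/(193/2 + H) (L(H) = (H + H)/(H + 193/2) = (2*H)/(193/2 + H) = 2*H/(193/2 + H))
(R(-62) + L(v(-13, -6)))/(40780 - 35112) = (sqrt(-61 - 62) + 4*(-6)/(193 + 2*(-6)))/(40780 - 35112) = (sqrt(-123) + 4*(-6)/(193 - 12))/5668 = (I*sqrt(123) + 4*(-6)/181)*(1/5668) = (I*sqrt(123) + 4*(-6)*(1/181))*(1/5668) = (I*sqrt(123) - 24/181)*(1/5668) = (-24/181 + I*sqrt(123))*(1/5668) = -6/256477 + I*sqrt(123)/5668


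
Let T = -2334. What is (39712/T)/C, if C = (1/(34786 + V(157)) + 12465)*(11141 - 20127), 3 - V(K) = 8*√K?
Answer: 37443319686401788/246497282550995138964219 - 19856*√157/246497282550995138964219 ≈ 1.5190e-7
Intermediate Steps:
V(K) = 3 - 8*√K
C = -112010490 - 8986/(34789 - 8*√157) (C = (1/(34786 + (3 - 8*√157)) + 12465)*(11141 - 20127) = (1/(34789 - 8*√157) + 12465)*(-8986) = (12465 + 1/(34789 - 8*√157))*(-8986) = -112010490 - 8986/(34789 - 8*√157) ≈ -1.1201e+8)
(39712/T)/C = (39712/(-2334))/(-135562316962935724/1210264473 - 71888*√157/1210264473) = (39712*(-1/2334))/(-135562316962935724/1210264473 - 71888*√157/1210264473) = -19856/(1167*(-135562316962935724/1210264473 - 71888*√157/1210264473))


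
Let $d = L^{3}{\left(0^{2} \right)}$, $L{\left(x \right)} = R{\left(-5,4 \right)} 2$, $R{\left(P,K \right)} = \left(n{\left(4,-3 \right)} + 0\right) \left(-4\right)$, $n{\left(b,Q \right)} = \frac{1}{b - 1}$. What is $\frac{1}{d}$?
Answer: $- \frac{27}{512} \approx -0.052734$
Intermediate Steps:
$n{\left(b,Q \right)} = \frac{1}{-1 + b}$
$R{\left(P,K \right)} = - \frac{4}{3}$ ($R{\left(P,K \right)} = \left(\frac{1}{-1 + 4} + 0\right) \left(-4\right) = \left(\frac{1}{3} + 0\right) \left(-4\right) = \frac{1}{3} \left(-4\right) = - \frac{4}{3}$)
$L{\left(x \right)} = - \frac{8}{3}$ ($L{\left(x \right)} = \left(- \frac{4}{3}\right) 2 = - \frac{8}{3}$)
$d = - \frac{512}{27}$ ($d = \left(- \frac{8}{3}\right)^{3} = - \frac{512}{27} \approx -18.963$)
$\frac{1}{d} = \frac{1}{- \frac{512}{27}} = - \frac{27}{512}$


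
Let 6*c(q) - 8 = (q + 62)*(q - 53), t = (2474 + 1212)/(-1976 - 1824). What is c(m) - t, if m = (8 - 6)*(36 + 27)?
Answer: 686891/300 ≈ 2289.6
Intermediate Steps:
t = -97/100 (t = 3686/(-3800) = 3686*(-1/3800) = -97/100 ≈ -0.97000)
m = 126 (m = 2*63 = 126)
c(q) = 4/3 + (-53 + q)*(62 + q)/6 (c(q) = 4/3 + ((q + 62)*(q - 53))/6 = 4/3 + ((62 + q)*(-53 + q))/6 = 4/3 + ((-53 + q)*(62 + q))/6 = 4/3 + (-53 + q)*(62 + q)/6)
c(m) - t = (-1639/3 + (⅙)*126² + (3/2)*126) - 1*(-97/100) = (-1639/3 + (⅙)*15876 + 189) + 97/100 = (-1639/3 + 2646 + 189) + 97/100 = 6866/3 + 97/100 = 686891/300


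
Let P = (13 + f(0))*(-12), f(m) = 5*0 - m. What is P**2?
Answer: 24336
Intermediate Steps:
f(m) = -m (f(m) = 0 - m = -m)
P = -156 (P = (13 - 1*0)*(-12) = (13 + 0)*(-12) = 13*(-12) = -156)
P**2 = (-156)**2 = 24336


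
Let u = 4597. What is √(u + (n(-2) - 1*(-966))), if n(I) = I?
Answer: √5561 ≈ 74.572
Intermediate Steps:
√(u + (n(-2) - 1*(-966))) = √(4597 + (-2 - 1*(-966))) = √(4597 + (-2 + 966)) = √(4597 + 964) = √5561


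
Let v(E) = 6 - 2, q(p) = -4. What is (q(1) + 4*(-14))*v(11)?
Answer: -240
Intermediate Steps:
v(E) = 4
(q(1) + 4*(-14))*v(11) = (-4 + 4*(-14))*4 = (-4 - 56)*4 = -60*4 = -240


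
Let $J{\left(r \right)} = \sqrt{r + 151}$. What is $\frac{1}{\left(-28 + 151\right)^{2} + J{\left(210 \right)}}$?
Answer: $\frac{1}{15148} \approx 6.6015 \cdot 10^{-5}$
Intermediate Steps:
$J{\left(r \right)} = \sqrt{151 + r}$
$\frac{1}{\left(-28 + 151\right)^{2} + J{\left(210 \right)}} = \frac{1}{\left(-28 + 151\right)^{2} + \sqrt{151 + 210}} = \frac{1}{123^{2} + \sqrt{361}} = \frac{1}{15129 + 19} = \frac{1}{15148}$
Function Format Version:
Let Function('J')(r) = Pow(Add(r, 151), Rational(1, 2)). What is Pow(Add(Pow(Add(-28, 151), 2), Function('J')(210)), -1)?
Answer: Rational(1, 15148) ≈ 6.6015e-5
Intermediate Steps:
Function('J')(r) = Pow(Add(151, r), Rational(1, 2))
Pow(Add(Pow(Add(-28, 151), 2), Function('J')(210)), -1) = Pow(Add(Pow(Add(-28, 151), 2), Pow(Add(151, 210), Rational(1, 2))), -1) = Pow(Add(Pow(123, 2), Pow(361, Rational(1, 2))), -1) = Pow(Add(15129, 19), -1) = Pow(15148, -1) = Rational(1, 15148)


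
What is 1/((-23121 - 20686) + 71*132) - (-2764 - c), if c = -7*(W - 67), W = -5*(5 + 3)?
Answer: 120970154/34435 ≈ 3513.0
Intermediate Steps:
W = -40 (W = -5*8 = -40)
c = 749 (c = -7*(-40 - 67) = -7*(-107) = 749)
1/((-23121 - 20686) + 71*132) - (-2764 - c) = 1/((-23121 - 20686) + 71*132) - (-2764 - 1*749) = 1/(-43807 + 9372) - (-2764 - 749) = 1/(-34435) - 1*(-3513) = -1/34435 + 3513 = 120970154/34435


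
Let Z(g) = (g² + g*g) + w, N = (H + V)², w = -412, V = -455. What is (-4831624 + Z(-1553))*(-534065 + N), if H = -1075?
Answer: -15209937030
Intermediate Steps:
N = 2340900 (N = (-1075 - 455)² = (-1530)² = 2340900)
Z(g) = -412 + 2*g² (Z(g) = (g² + g*g) - 412 = (g² + g²) - 412 = 2*g² - 412 = -412 + 2*g²)
(-4831624 + Z(-1553))*(-534065 + N) = (-4831624 + (-412 + 2*(-1553)²))*(-534065 + 2340900) = (-4831624 + (-412 + 2*2411809))*1806835 = (-4831624 + (-412 + 4823618))*1806835 = (-4831624 + 4823206)*1806835 = -8418*1806835 = -15209937030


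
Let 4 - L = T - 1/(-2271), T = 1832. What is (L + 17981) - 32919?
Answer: -38075587/2271 ≈ -16766.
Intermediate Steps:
L = -4151389/2271 (L = 4 - (1832 - 1/(-2271)) = 4 - (1832 - 1*(-1/2271)) = 4 - (1832 + 1/2271) = 4 - 1*4160473/2271 = 4 - 4160473/2271 = -4151389/2271 ≈ -1828.0)
(L + 17981) - 32919 = (-4151389/2271 + 17981) - 32919 = 36683462/2271 - 32919 = -38075587/2271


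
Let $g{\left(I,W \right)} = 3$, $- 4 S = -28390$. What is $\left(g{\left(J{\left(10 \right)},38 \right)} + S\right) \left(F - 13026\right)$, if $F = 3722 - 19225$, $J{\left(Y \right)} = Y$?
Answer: $- \frac{405140329}{2} \approx -2.0257 \cdot 10^{8}$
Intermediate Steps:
$S = \frac{14195}{2}$ ($S = \left(- \frac{1}{4}\right) \left(-28390\right) = \frac{14195}{2} \approx 7097.5$)
$F = -15503$ ($F = 3722 - 19225 = -15503$)
$\left(g{\left(J{\left(10 \right)},38 \right)} + S\right) \left(F - 13026\right) = \left(3 + \frac{14195}{2}\right) \left(-15503 - 13026\right) = \frac{14201}{2} \left(-28529\right) = - \frac{405140329}{2}$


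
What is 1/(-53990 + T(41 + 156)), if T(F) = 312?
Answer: -1/53678 ≈ -1.8630e-5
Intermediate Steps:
1/(-53990 + T(41 + 156)) = 1/(-53990 + 312) = 1/(-53678) = -1/53678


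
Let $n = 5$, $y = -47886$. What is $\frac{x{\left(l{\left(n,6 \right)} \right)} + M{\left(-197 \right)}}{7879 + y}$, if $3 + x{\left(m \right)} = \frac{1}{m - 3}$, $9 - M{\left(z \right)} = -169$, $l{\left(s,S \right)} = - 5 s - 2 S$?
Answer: $- \frac{6999}{1600280} \approx -0.0043736$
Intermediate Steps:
$M{\left(z \right)} = 178$ ($M{\left(z \right)} = 9 - -169 = 9 + 169 = 178$)
$x{\left(m \right)} = -3 + \frac{1}{-3 + m}$ ($x{\left(m \right)} = -3 + \frac{1}{m - 3} = -3 + \frac{1}{-3 + m}$)
$\frac{x{\left(l{\left(n,6 \right)} \right)} + M{\left(-197 \right)}}{7879 + y} = \frac{\frac{10 - 3 \left(\left(-5\right) 5 - 12\right)}{-3 - 37} + 178}{7879 - 47886} = \frac{\frac{10 - 3 \left(-25 - 12\right)}{-3 - 37} + 178}{-40007} = \left(\frac{10 - -111}{-3 - 37} + 178\right) \left(- \frac{1}{40007}\right) = \left(\frac{10 + 111}{-40} + 178\right) \left(- \frac{1}{40007}\right) = \left(\left(- \frac{1}{40}\right) 121 + 178\right) \left(- \frac{1}{40007}\right) = \left(- \frac{121}{40} + 178\right) \left(- \frac{1}{40007}\right) = \frac{6999}{40} \left(- \frac{1}{40007}\right) = - \frac{6999}{1600280}$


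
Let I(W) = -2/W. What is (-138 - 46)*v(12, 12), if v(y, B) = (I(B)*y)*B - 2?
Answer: 4784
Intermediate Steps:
v(y, B) = -2 - 2*y (v(y, B) = ((-2/B)*y)*B - 2 = (-2*y/B)*B - 2 = -2*y - 2 = -2 - 2*y)
(-138 - 46)*v(12, 12) = (-138 - 46)*(-2 - 2*12) = -184*(-2 - 24) = -184*(-26) = 4784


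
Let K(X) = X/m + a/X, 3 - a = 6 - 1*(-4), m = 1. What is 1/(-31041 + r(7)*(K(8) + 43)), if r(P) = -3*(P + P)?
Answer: -4/132585 ≈ -3.0169e-5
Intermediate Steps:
r(P) = -6*P
a = -7 (a = 3 - (6 - 1*(-4)) = 3 - (6 + 4) = 3 - 1*10 = 3 - 10 = -7)
K(X) = X - 7/X (K(X) = X/1 - 7/X = X*1 - 7/X = X - 7/X)
1/(-31041 + r(7)*(K(8) + 43)) = 1/(-31041 + (-6*7)*((8 - 7/8) + 43)) = 1/(-31041 - 42*((8 - 7*1/8) + 43)) = 1/(-31041 - 42*((8 - 7/8) + 43)) = 1/(-31041 - 42*(57/8 + 43)) = 1/(-31041 - 42*401/8) = 1/(-31041 - 8421/4) = 1/(-132585/4) = -4/132585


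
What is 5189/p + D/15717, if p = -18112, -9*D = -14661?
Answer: -17350355/94888768 ≈ -0.18285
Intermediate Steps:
D = 1629 (D = -⅑*(-14661) = 1629)
5189/p + D/15717 = 5189/(-18112) + 1629/15717 = 5189*(-1/18112) + 1629*(1/15717) = -5189/18112 + 543/5239 = -17350355/94888768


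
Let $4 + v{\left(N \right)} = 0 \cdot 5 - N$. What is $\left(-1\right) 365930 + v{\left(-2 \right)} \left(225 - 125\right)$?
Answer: $-366130$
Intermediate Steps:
$v{\left(N \right)} = -4 - N$ ($v{\left(N \right)} = -4 + \left(0 \cdot 5 - N\right) = -4 + \left(0 - N\right) = -4 - N$)
$\left(-1\right) 365930 + v{\left(-2 \right)} \left(225 - 125\right) = \left(-1\right) 365930 + \left(-4 - -2\right) \left(225 - 125\right) = -365930 + \left(-4 + 2\right) 100 = -365930 - 200 = -366130$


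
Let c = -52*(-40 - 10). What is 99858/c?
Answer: 49929/1300 ≈ 38.407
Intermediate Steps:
c = 2600 (c = -52*(-50) = 2600)
99858/c = 99858/2600 = 99858*(1/2600) = 49929/1300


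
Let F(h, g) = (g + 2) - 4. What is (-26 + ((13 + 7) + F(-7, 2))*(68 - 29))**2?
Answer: 568516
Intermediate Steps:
F(h, g) = -2 + g (F(h, g) = (2 + g) - 4 = -2 + g)
(-26 + ((13 + 7) + F(-7, 2))*(68 - 29))**2 = (-26 + ((13 + 7) + (-2 + 2))*(68 - 29))**2 = (-26 + (20 + 0)*39)**2 = (-26 + 20*39)**2 = (-26 + 780)**2 = 754**2 = 568516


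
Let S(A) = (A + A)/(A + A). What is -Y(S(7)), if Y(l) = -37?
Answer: 37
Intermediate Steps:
S(A) = 1 (S(A) = (2*A)/((2*A)) = (2*A)*(1/(2*A)) = 1)
-Y(S(7)) = -1*(-37) = 37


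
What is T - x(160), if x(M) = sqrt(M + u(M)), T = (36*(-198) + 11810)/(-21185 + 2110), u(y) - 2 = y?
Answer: -4682/19075 - sqrt(322) ≈ -18.190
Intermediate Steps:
u(y) = 2 + y
T = -4682/19075 (T = (-7128 + 11810)/(-19075) = 4682*(-1/19075) = -4682/19075 ≈ -0.24545)
x(M) = sqrt(2 + 2*M) (x(M) = sqrt(M + (2 + M)) = sqrt(2 + 2*M))
T - x(160) = -4682/19075 - sqrt(2 + 2*160) = -4682/19075 - sqrt(2 + 320) = -4682/19075 - sqrt(322)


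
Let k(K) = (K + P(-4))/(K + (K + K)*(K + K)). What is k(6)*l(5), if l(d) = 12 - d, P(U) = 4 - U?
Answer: 49/75 ≈ 0.65333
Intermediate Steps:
k(K) = (8 + K)/(K + 4*K²) (k(K) = (K + (4 - 1*(-4)))/(K + (K + K)*(K + K)) = (K + (4 + 4))/(K + (2*K)*(2*K)) = (K + 8)/(K + 4*K²) = (8 + K)/(K + 4*K²))
k(6)*l(5) = ((8 + 6)/(6*(1 + 4*6)))*(12 - 1*5) = ((⅙)*14/(1 + 24))*(12 - 5) = ((⅙)*14/25)*7 = ((⅙)*(1/25)*14)*7 = (7/75)*7 = 49/75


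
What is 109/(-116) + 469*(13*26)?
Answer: 18388443/116 ≈ 1.5852e+5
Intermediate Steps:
109/(-116) + 469*(13*26) = 109*(-1/116) + 469*338 = -109/116 + 158522 = 18388443/116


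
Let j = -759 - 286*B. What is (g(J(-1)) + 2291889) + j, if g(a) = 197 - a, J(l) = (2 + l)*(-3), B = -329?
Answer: 2385424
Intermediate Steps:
J(l) = -6 - 3*l
j = 93335 (j = -759 - 286*(-329) = -759 + 94094 = 93335)
(g(J(-1)) + 2291889) + j = ((197 - (-6 - 3*(-1))) + 2291889) + 93335 = ((197 - (-6 + 3)) + 2291889) + 93335 = ((197 - 1*(-3)) + 2291889) + 93335 = ((197 + 3) + 2291889) + 93335 = (200 + 2291889) + 93335 = 2292089 + 93335 = 2385424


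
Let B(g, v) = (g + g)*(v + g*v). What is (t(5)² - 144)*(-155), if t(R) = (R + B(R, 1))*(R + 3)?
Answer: -41889680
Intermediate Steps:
B(g, v) = 2*g*(v + g*v) (B(g, v) = (2*g)*(v + g*v) = 2*g*(v + g*v))
t(R) = (3 + R)*(R + 2*R*(1 + R)) (t(R) = (R + 2*R*1*(1 + R))*(R + 3) = (R + 2*R*(1 + R))*(3 + R) = (3 + R)*(R + 2*R*(1 + R)))
(t(5)² - 144)*(-155) = ((5*(9 + 2*5² + 9*5))² - 144)*(-155) = ((5*(9 + 2*25 + 45))² - 144)*(-155) = ((5*(9 + 50 + 45))² - 144)*(-155) = ((5*104)² - 144)*(-155) = (520² - 144)*(-155) = (270400 - 144)*(-155) = 270256*(-155) = -41889680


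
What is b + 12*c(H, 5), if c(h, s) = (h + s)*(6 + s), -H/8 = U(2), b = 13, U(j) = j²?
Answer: -3551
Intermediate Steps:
H = -32 (H = -8*2² = -8*4 = -32)
c(h, s) = (6 + s)*(h + s)
b + 12*c(H, 5) = 13 + 12*(5² + 6*(-32) + 6*5 - 32*5) = 13 + 12*(25 - 192 + 30 - 160) = 13 + 12*(-297) = 13 - 3564 = -3551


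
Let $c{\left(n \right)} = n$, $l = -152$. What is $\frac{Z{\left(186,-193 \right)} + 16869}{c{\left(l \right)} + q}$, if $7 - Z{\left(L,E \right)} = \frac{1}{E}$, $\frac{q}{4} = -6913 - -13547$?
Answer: $\frac{3257069}{5092112} \approx 0.63963$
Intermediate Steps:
$q = 26536$ ($q = 4 \left(-6913 - -13547\right) = 4 \left(-6913 + 13547\right) = 4 \cdot 6634 = 26536$)
$Z{\left(L,E \right)} = 7 - \frac{1}{E}$
$\frac{Z{\left(186,-193 \right)} + 16869}{c{\left(l \right)} + q} = \frac{\left(7 - \frac{1}{-193}\right) + 16869}{-152 + 26536} = \frac{\left(7 - - \frac{1}{193}\right) + 16869}{26384} = \left(\left(7 + \frac{1}{193}\right) + 16869\right) \frac{1}{26384} = \left(\frac{1352}{193} + 16869\right) \frac{1}{26384} = \frac{3257069}{193} \cdot \frac{1}{26384} = \frac{3257069}{5092112}$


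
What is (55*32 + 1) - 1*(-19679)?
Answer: 21440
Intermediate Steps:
(55*32 + 1) - 1*(-19679) = (1760 + 1) + 19679 = 1761 + 19679 = 21440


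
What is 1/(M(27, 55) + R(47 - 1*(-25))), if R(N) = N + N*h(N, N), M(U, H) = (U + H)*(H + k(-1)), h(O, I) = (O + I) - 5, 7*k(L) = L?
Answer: 7/102048 ≈ 6.8595e-5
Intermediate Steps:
k(L) = L/7
h(O, I) = -5 + I + O (h(O, I) = (I + O) - 5 = -5 + I + O)
M(U, H) = (-⅐ + H)*(H + U) (M(U, H) = (U + H)*(H + (⅐)*(-1)) = (H + U)*(H - ⅐) = (H + U)*(-⅐ + H) = (-⅐ + H)*(H + U))
R(N) = N + N*(-5 + 2*N) (R(N) = N + N*(-5 + N + N) = N + N*(-5 + 2*N))
1/(M(27, 55) + R(47 - 1*(-25))) = 1/((55² - ⅐*55 - ⅐*27 + 55*27) + 2*(47 - 1*(-25))*(-2 + (47 - 1*(-25)))) = 1/((3025 - 55/7 - 27/7 + 1485) + 2*(47 + 25)*(-2 + (47 + 25))) = 1/(31488/7 + 2*72*(-2 + 72)) = 1/(31488/7 + 2*72*70) = 1/(31488/7 + 10080) = 1/(102048/7) = 7/102048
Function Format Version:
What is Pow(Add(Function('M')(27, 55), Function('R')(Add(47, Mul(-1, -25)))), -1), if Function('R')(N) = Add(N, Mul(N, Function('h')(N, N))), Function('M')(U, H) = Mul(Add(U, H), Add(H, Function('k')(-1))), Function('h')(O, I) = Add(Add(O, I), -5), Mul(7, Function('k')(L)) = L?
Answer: Rational(7, 102048) ≈ 6.8595e-5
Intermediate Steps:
Function('k')(L) = Mul(Rational(1, 7), L)
Function('h')(O, I) = Add(-5, I, O) (Function('h')(O, I) = Add(Add(I, O), -5) = Add(-5, I, O))
Function('M')(U, H) = Mul(Add(Rational(-1, 7), H), Add(H, U)) (Function('M')(U, H) = Mul(Add(U, H), Add(H, Mul(Rational(1, 7), -1))) = Mul(Add(H, U), Add(H, Rational(-1, 7))) = Mul(Add(H, U), Add(Rational(-1, 7), H)) = Mul(Add(Rational(-1, 7), H), Add(H, U)))
Function('R')(N) = Add(N, Mul(N, Add(-5, Mul(2, N)))) (Function('R')(N) = Add(N, Mul(N, Add(-5, N, N))) = Add(N, Mul(N, Add(-5, Mul(2, N)))))
Pow(Add(Function('M')(27, 55), Function('R')(Add(47, Mul(-1, -25)))), -1) = Pow(Add(Add(Pow(55, 2), Mul(Rational(-1, 7), 55), Mul(Rational(-1, 7), 27), Mul(55, 27)), Mul(2, Add(47, Mul(-1, -25)), Add(-2, Add(47, Mul(-1, -25))))), -1) = Pow(Add(Add(3025, Rational(-55, 7), Rational(-27, 7), 1485), Mul(2, Add(47, 25), Add(-2, Add(47, 25)))), -1) = Pow(Add(Rational(31488, 7), Mul(2, 72, Add(-2, 72))), -1) = Pow(Add(Rational(31488, 7), Mul(2, 72, 70)), -1) = Pow(Add(Rational(31488, 7), 10080), -1) = Pow(Rational(102048, 7), -1) = Rational(7, 102048)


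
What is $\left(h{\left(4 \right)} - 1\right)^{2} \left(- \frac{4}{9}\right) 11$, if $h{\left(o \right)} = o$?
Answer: $-44$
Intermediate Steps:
$\left(h{\left(4 \right)} - 1\right)^{2} \left(- \frac{4}{9}\right) 11 = \left(4 - 1\right)^{2} \left(- \frac{4}{9}\right) 11 = 3^{2} \left(\left(-4\right) \frac{1}{9}\right) 11 = 9 \left(- \frac{4}{9}\right) 11 = \left(-4\right) 11 = -44$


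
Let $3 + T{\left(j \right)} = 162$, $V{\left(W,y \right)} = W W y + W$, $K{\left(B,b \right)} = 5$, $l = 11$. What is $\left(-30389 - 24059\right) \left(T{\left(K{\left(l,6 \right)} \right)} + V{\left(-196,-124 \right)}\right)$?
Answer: $259369636208$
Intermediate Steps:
$V{\left(W,y \right)} = W + y W^{2}$ ($V{\left(W,y \right)} = W^{2} y + W = y W^{2} + W = W + y W^{2}$)
$T{\left(j \right)} = 159$ ($T{\left(j \right)} = -3 + 162 = 159$)
$\left(-30389 - 24059\right) \left(T{\left(K{\left(l,6 \right)} \right)} + V{\left(-196,-124 \right)}\right) = \left(-30389 - 24059\right) \left(159 - 196 \left(1 - -24304\right)\right) = - 54448 \left(159 - 196 \left(1 + 24304\right)\right) = - 54448 \left(159 - 4763780\right) = \left(-54448\right) \left(-4763621\right) = 259369636208$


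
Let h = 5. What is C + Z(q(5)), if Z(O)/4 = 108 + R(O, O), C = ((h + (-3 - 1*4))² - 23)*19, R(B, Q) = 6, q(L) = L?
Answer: 95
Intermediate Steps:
C = -361 (C = ((5 + (-3 - 1*4))² - 23)*19 = ((5 + (-3 - 4))² - 23)*19 = ((5 - 7)² - 23)*19 = ((-2)² - 23)*19 = (4 - 23)*19 = -19*19 = -361)
Z(O) = 456 (Z(O) = 4*(108 + 6) = 4*114 = 456)
C + Z(q(5)) = -361 + 456 = 95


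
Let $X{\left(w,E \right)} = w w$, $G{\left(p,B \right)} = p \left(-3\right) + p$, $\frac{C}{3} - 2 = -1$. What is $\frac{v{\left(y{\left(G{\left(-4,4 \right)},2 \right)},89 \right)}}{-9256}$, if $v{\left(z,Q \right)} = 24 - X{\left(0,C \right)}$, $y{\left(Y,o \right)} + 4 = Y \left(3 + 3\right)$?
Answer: $- \frac{3}{1157} \approx -0.0025929$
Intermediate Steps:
$C = 3$ ($C = 6 + 3 \left(-1\right) = 6 - 3 = 3$)
$G{\left(p,B \right)} = - 2 p$ ($G{\left(p,B \right)} = - 3 p + p = - 2 p$)
$y{\left(Y,o \right)} = -4 + 6 Y$ ($y{\left(Y,o \right)} = -4 + Y \left(3 + 3\right) = -4 + Y 6 = -4 + 6 Y$)
$X{\left(w,E \right)} = w^{2}$
$v{\left(z,Q \right)} = 24$ ($v{\left(z,Q \right)} = 24 - 0^{2} = 24 - 0 = 24 + 0 = 24$)
$\frac{v{\left(y{\left(G{\left(-4,4 \right)},2 \right)},89 \right)}}{-9256} = \frac{24}{-9256} = 24 \left(- \frac{1}{9256}\right) = - \frac{3}{1157}$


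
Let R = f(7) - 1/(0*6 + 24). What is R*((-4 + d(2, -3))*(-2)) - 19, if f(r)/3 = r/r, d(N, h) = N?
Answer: -43/6 ≈ -7.1667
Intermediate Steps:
f(r) = 3 (f(r) = 3*(r/r) = 3*1 = 3)
R = 71/24 (R = 3 - 1/(0*6 + 24) = 3 - 1/(0 + 24) = 3 - 1/24 = 71/24 ≈ 2.9583)
R*((-4 + d(2, -3))*(-2)) - 19 = 71*((-4 + 2)*(-2))/24 - 19 = 71*(-2*(-2))/24 - 19 = (71/24)*4 - 19 = 71/6 - 19 = -43/6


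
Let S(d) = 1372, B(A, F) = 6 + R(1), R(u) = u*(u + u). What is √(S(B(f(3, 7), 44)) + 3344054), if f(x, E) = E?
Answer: 21*√7586 ≈ 1829.1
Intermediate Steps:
R(u) = 2*u² (R(u) = u*(2*u) = 2*u²)
B(A, F) = 8 (B(A, F) = 6 + 2*1² = 6 + 2*1 = 6 + 2 = 8)
√(S(B(f(3, 7), 44)) + 3344054) = √(1372 + 3344054) = √3345426 = 21*√7586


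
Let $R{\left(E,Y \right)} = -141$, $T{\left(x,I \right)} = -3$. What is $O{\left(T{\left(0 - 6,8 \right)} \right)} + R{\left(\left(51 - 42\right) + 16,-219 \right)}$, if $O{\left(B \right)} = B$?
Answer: $-144$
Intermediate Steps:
$O{\left(T{\left(0 - 6,8 \right)} \right)} + R{\left(\left(51 - 42\right) + 16,-219 \right)} = -3 - 141 = -144$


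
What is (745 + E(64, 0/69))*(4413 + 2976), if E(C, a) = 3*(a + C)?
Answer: 6923493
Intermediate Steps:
E(C, a) = 3*C + 3*a (E(C, a) = 3*(C + a) = 3*C + 3*a)
(745 + E(64, 0/69))*(4413 + 2976) = (745 + (3*64 + 3*(0/69)))*(4413 + 2976) = (745 + (192 + 3*(0*(1/69))))*7389 = (745 + (192 + 3*0))*7389 = (745 + (192 + 0))*7389 = (745 + 192)*7389 = 937*7389 = 6923493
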